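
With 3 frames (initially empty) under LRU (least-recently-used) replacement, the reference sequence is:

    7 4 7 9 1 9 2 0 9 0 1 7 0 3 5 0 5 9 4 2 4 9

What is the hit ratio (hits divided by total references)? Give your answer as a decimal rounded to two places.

7 -> miss, frames {7}
4 -> miss, frames {7,4}
7 -> hit
9 -> miss, frames {4,7,9}
1 -> miss, evict 4, frames {7,9,1}
9 -> hit
2 -> miss, evict 7, frames {1,9,2}
0 -> miss, evict 1, frames {9,2,0}
9 -> hit
0 -> hit
1 -> miss, evict 2, frames {9,0,1}
7 -> miss, evict 9, frames {0,1,7}
0 -> hit
3 -> miss, evict 1, frames {7,0,3}
5 -> miss, evict 7, frames {0,3,5}
0 -> hit
5 -> hit
9 -> miss, evict 3, frames {0,5,9}
4 -> miss, evict 0, frames {5,9,4}
2 -> miss, evict 5, frames {9,4,2}
4 -> hit
9 -> hit
Hits: 9 of 22 references → 9/22 = 0.4091.

0.41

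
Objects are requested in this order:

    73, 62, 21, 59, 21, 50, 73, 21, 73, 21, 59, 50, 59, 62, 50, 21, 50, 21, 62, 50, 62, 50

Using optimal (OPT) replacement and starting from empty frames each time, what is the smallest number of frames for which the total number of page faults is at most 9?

f=1: 22 faults
f=2: 11 faults
f=3: 7 faults
f=4: 6 faults
f=5: 5 faults
Smallest f with faults ≤ 9 is 3.

3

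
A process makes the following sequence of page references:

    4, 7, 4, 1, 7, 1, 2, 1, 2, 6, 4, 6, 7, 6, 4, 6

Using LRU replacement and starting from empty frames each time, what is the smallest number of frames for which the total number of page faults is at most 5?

f=1: 16 faults
f=2: 9 faults
f=3: 7 faults
f=4: 7 faults
f=5: 5 faults
Smallest f with faults ≤ 5 is 5.

5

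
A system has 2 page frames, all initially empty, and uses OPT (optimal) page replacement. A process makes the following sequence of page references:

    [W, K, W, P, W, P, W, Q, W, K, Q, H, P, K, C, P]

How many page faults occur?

W -> miss, frames {W}
K -> miss, frames {W,K}
W -> hit
P -> miss, evict K, frames {W,P}
W -> hit
P -> hit
W -> hit
Q -> miss, evict P, frames {W,Q}
W -> hit
K -> miss, evict W, frames {Q,K}
Q -> hit
H -> miss, evict Q, frames {K,H}
P -> miss, evict H, frames {K,P}
K -> hit
C -> miss, evict K, frames {P,C}
P -> hit
Page faults: 8.

8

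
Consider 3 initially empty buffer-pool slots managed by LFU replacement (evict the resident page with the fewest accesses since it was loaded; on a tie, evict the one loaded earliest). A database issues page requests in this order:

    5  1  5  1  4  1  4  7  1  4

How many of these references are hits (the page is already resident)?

6

5 → miss, frames (5)
1 → miss, frames (5 1)
5 → hit
1 → hit
4 → miss, frames (5 1 4)
1 → hit
4 → hit
7 → miss, evict 5, frames (1 4 7)
1 → hit
4 → hit
Hits: 6.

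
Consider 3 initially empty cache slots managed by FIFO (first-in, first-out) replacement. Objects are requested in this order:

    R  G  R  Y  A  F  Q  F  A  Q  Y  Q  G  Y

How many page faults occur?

R: fault, frames {R}
G: fault, frames {R,G}
R: hit
Y: fault, frames {R,G,Y}
A: fault, evict R, frames {G,Y,A}
F: fault, evict G, frames {Y,A,F}
Q: fault, evict Y, frames {A,F,Q}
F: hit
A: hit
Q: hit
Y: fault, evict A, frames {F,Q,Y}
Q: hit
G: fault, evict F, frames {Q,Y,G}
Y: hit
Page faults: 8.

8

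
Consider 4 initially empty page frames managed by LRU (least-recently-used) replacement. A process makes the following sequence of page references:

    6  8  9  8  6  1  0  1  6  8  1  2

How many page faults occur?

6

6 -> miss, frames [6]
8 -> miss, frames [6, 8]
9 -> miss, frames [6, 8, 9]
8 -> hit
6 -> hit
1 -> miss, frames [9, 8, 6, 1]
0 -> miss, evict 9, frames [8, 6, 1, 0]
1 -> hit
6 -> hit
8 -> hit
1 -> hit
2 -> miss, evict 0, frames [6, 8, 1, 2]
Page faults: 6.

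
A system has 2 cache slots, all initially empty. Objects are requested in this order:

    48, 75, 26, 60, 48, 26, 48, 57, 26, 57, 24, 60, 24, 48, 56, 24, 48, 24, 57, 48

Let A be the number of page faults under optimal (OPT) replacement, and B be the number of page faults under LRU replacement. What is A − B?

Under OPT: F F F F . F . F . . F F . F F . F . F . → 12 faults.
Under LRU: F F F F F F . F F . F F . F F F F . F F → 16 faults.
A − B = 12 − 16 = -4.

-4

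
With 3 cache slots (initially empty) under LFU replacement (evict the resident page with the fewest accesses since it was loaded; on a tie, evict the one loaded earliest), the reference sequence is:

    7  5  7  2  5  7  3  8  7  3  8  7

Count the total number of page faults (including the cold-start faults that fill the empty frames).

7

7: miss, frames {7}
5: miss, frames {7,5}
7: hit
2: miss, frames {7,5,2}
5: hit
7: hit
3: miss, evict 2, frames {7,5,3}
8: miss, evict 3, frames {7,5,8}
7: hit
3: miss, evict 8, frames {7,5,3}
8: miss, evict 3, frames {7,5,8}
7: hit
Page faults: 7.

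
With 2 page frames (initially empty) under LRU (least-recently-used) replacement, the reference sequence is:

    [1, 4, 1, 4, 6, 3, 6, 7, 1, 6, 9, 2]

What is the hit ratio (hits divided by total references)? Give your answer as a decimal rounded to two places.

0.25

1 → miss, frames (1)
4 → miss, frames (1 4)
1 → hit
4 → hit
6 → miss, evict 1, frames (4 6)
3 → miss, evict 4, frames (6 3)
6 → hit
7 → miss, evict 3, frames (6 7)
1 → miss, evict 6, frames (7 1)
6 → miss, evict 7, frames (1 6)
9 → miss, evict 1, frames (6 9)
2 → miss, evict 6, frames (9 2)
Hits: 3 of 12 references → 3/12 = 0.2500.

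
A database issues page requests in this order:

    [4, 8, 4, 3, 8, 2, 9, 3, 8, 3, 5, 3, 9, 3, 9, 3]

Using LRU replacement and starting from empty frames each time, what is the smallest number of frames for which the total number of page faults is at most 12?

f=1: 16 faults
f=2: 10 faults
f=3: 9 faults
f=4: 6 faults
f=5: 6 faults
f=6: 6 faults
Smallest f with faults ≤ 12 is 2.

2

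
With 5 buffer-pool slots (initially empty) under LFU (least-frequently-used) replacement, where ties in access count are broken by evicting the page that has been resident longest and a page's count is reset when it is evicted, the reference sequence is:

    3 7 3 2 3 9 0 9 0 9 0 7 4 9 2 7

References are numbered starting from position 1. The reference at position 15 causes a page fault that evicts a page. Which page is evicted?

pos 1: 3: miss, frames [3]
pos 2: 7: miss, frames [3, 7]
pos 3: 3: hit
pos 4: 2: miss, frames [3, 7, 2]
pos 5: 3: hit
pos 6: 9: miss, frames [3, 7, 2, 9]
pos 7: 0: miss, frames [3, 7, 2, 9, 0]
pos 8: 9: hit
pos 9: 0: hit
pos 10: 9: hit
pos 11: 0: hit
pos 12: 7: hit
pos 13: 4: miss, evict 2, frames [3, 7, 9, 0, 4]
pos 14: 9: hit
pos 15: 2: miss, evict 4, frames [3, 7, 9, 0, 2]
At position 15, page 4 is evicted.

4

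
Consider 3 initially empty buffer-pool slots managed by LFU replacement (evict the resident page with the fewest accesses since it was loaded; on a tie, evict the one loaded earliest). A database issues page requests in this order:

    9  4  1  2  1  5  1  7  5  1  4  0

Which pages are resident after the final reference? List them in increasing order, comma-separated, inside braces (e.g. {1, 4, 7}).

9 -> miss, frames (9)
4 -> miss, frames (9 4)
1 -> miss, frames (9 4 1)
2 -> miss, evict 9, frames (4 1 2)
1 -> hit
5 -> miss, evict 4, frames (1 2 5)
1 -> hit
7 -> miss, evict 2, frames (1 5 7)
5 -> hit
1 -> hit
4 -> miss, evict 7, frames (1 5 4)
0 -> miss, evict 4, frames (1 5 0)

{0, 1, 5}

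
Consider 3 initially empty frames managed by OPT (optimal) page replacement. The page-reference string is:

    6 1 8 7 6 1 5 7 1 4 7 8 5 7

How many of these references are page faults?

6: miss, frames (6)
1: miss, frames (6 1)
8: miss, frames (6 1 8)
7: miss, evict 8, frames (6 1 7)
6: hit
1: hit
5: miss, evict 6, frames (1 7 5)
7: hit
1: hit
4: miss, evict 1, frames (7 5 4)
7: hit
8: miss, evict 4, frames (7 5 8)
5: hit
7: hit
Page faults: 7.

7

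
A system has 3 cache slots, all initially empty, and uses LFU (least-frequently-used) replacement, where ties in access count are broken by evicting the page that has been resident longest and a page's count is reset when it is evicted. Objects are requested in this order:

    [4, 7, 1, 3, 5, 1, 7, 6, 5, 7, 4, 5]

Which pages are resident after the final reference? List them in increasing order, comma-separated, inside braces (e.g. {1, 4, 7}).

{1, 4, 5}

4 → fault, frames [4]
7 → fault, frames [4, 7]
1 → fault, frames [4, 7, 1]
3 → fault, evict 4, frames [7, 1, 3]
5 → fault, evict 7, frames [1, 3, 5]
1 → hit
7 → fault, evict 3, frames [1, 5, 7]
6 → fault, evict 5, frames [1, 7, 6]
5 → fault, evict 7, frames [1, 6, 5]
7 → fault, evict 6, frames [1, 5, 7]
4 → fault, evict 5, frames [1, 7, 4]
5 → fault, evict 7, frames [1, 4, 5]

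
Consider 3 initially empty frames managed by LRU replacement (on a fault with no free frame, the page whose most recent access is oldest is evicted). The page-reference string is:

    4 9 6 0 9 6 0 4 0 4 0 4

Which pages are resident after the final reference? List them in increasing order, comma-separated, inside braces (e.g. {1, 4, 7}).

{0, 4, 6}

4: fault, frames [4]
9: fault, frames [4, 9]
6: fault, frames [4, 9, 6]
0: fault, evict 4, frames [9, 6, 0]
9: hit
6: hit
0: hit
4: fault, evict 9, frames [6, 0, 4]
0: hit
4: hit
0: hit
4: hit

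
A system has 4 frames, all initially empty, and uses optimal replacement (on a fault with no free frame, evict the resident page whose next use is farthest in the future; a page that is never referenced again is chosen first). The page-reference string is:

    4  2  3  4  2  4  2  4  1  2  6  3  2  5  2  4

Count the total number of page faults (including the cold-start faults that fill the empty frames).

4 -> miss, frames (4)
2 -> miss, frames (4 2)
3 -> miss, frames (4 2 3)
4 -> hit
2 -> hit
4 -> hit
2 -> hit
4 -> hit
1 -> miss, frames (4 2 3 1)
2 -> hit
6 -> miss, evict 1, frames (4 2 3 6)
3 -> hit
2 -> hit
5 -> miss, evict 6, frames (4 2 3 5)
2 -> hit
4 -> hit
Page faults: 6.

6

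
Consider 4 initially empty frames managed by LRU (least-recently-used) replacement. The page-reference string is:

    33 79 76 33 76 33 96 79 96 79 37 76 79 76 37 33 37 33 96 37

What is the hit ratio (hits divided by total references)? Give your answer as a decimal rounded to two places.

0.60

33 -> fault, frames (33)
79 -> fault, frames (33 79)
76 -> fault, frames (33 79 76)
33 -> hit
76 -> hit
33 -> hit
96 -> fault, frames (79 76 33 96)
79 -> hit
96 -> hit
79 -> hit
37 -> fault, evict 76, frames (33 96 79 37)
76 -> fault, evict 33, frames (96 79 37 76)
79 -> hit
76 -> hit
37 -> hit
33 -> fault, evict 96, frames (79 76 37 33)
37 -> hit
33 -> hit
96 -> fault, evict 79, frames (76 37 33 96)
37 -> hit
Hits: 12 of 20 references → 12/20 = 0.6000.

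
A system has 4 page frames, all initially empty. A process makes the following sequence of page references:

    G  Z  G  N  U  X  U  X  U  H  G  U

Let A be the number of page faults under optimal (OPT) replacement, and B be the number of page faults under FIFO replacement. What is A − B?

-1

Under OPT: F F . F F F . . . F . . → 6 faults.
Under FIFO: F F . F F F . . . F F . → 7 faults.
A − B = 6 − 7 = -1.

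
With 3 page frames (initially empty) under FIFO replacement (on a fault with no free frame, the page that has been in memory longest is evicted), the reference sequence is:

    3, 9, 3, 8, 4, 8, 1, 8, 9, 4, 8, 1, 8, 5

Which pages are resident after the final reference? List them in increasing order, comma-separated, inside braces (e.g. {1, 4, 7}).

3 → fault, frames [3]
9 → fault, frames [3, 9]
3 → hit
8 → fault, frames [3, 9, 8]
4 → fault, evict 3, frames [9, 8, 4]
8 → hit
1 → fault, evict 9, frames [8, 4, 1]
8 → hit
9 → fault, evict 8, frames [4, 1, 9]
4 → hit
8 → fault, evict 4, frames [1, 9, 8]
1 → hit
8 → hit
5 → fault, evict 1, frames [9, 8, 5]

{5, 8, 9}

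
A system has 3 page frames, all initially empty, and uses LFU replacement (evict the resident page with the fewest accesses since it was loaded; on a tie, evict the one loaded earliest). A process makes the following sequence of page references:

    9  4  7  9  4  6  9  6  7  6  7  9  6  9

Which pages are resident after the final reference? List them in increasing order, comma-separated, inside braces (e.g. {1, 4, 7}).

9 -> miss, frames (9)
4 -> miss, frames (9 4)
7 -> miss, frames (9 4 7)
9 -> hit
4 -> hit
6 -> miss, evict 7, frames (9 4 6)
9 -> hit
6 -> hit
7 -> miss, evict 4, frames (9 6 7)
6 -> hit
7 -> hit
9 -> hit
6 -> hit
9 -> hit

{6, 7, 9}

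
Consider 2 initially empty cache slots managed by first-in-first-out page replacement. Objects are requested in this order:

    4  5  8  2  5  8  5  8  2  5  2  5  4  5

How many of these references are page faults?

9

4 → fault, frames (4)
5 → fault, frames (4 5)
8 → fault, evict 4, frames (5 8)
2 → fault, evict 5, frames (8 2)
5 → fault, evict 8, frames (2 5)
8 → fault, evict 2, frames (5 8)
5 → hit
8 → hit
2 → fault, evict 5, frames (8 2)
5 → fault, evict 8, frames (2 5)
2 → hit
5 → hit
4 → fault, evict 2, frames (5 4)
5 → hit
Page faults: 9.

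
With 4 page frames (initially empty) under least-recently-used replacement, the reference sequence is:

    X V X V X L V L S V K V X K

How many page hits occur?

X -> miss, frames (X)
V -> miss, frames (X V)
X -> hit
V -> hit
X -> hit
L -> miss, frames (V X L)
V -> hit
L -> hit
S -> miss, frames (X V L S)
V -> hit
K -> miss, evict X, frames (L S V K)
V -> hit
X -> miss, evict L, frames (S K V X)
K -> hit
Hits: 8.

8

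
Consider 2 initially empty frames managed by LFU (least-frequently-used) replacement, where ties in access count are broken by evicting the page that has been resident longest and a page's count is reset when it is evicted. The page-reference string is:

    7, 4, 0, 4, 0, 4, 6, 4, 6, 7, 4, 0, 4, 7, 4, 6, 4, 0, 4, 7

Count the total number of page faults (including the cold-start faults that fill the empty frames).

7 -> miss, frames (7)
4 -> miss, frames (7 4)
0 -> miss, evict 7, frames (4 0)
4 -> hit
0 -> hit
4 -> hit
6 -> miss, evict 0, frames (4 6)
4 -> hit
6 -> hit
7 -> miss, evict 6, frames (4 7)
4 -> hit
0 -> miss, evict 7, frames (4 0)
4 -> hit
7 -> miss, evict 0, frames (4 7)
4 -> hit
6 -> miss, evict 7, frames (4 6)
4 -> hit
0 -> miss, evict 6, frames (4 0)
4 -> hit
7 -> miss, evict 0, frames (4 7)
Page faults: 10.

10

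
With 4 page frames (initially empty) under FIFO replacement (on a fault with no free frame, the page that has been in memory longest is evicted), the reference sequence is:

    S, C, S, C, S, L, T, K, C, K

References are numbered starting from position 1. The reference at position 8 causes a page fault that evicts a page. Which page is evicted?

pos 1: S -> fault, frames {S}
pos 2: C -> fault, frames {S,C}
pos 3: S -> hit
pos 4: C -> hit
pos 5: S -> hit
pos 6: L -> fault, frames {S,C,L}
pos 7: T -> fault, frames {S,C,L,T}
pos 8: K -> fault, evict S, frames {C,L,T,K}
At position 8, page S is evicted.

S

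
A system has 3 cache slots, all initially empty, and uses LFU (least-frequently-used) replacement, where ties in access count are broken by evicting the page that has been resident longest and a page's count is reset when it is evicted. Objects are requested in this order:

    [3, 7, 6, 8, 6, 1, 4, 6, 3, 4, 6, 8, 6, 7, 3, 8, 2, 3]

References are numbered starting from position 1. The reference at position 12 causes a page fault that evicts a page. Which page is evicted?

3

pos 1: 3 -> miss, frames {3}
pos 2: 7 -> miss, frames {3,7}
pos 3: 6 -> miss, frames {3,7,6}
pos 4: 8 -> miss, evict 3, frames {7,6,8}
pos 5: 6 -> hit
pos 6: 1 -> miss, evict 7, frames {6,8,1}
pos 7: 4 -> miss, evict 8, frames {6,1,4}
pos 8: 6 -> hit
pos 9: 3 -> miss, evict 1, frames {6,4,3}
pos 10: 4 -> hit
pos 11: 6 -> hit
pos 12: 8 -> miss, evict 3, frames {6,4,8}
At position 12, page 3 is evicted.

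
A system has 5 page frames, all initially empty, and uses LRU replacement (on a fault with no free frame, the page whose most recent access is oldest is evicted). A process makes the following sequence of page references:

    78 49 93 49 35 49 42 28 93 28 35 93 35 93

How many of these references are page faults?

6

78 → fault, frames [78]
49 → fault, frames [78, 49]
93 → fault, frames [78, 49, 93]
49 → hit
35 → fault, frames [78, 93, 49, 35]
49 → hit
42 → fault, frames [78, 93, 35, 49, 42]
28 → fault, evict 78, frames [93, 35, 49, 42, 28]
93 → hit
28 → hit
35 → hit
93 → hit
35 → hit
93 → hit
Page faults: 6.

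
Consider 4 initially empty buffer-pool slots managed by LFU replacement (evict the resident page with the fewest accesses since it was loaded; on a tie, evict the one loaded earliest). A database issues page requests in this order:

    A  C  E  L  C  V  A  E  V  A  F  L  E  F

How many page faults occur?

11

A: fault, frames (A)
C: fault, frames (A C)
E: fault, frames (A C E)
L: fault, frames (A C E L)
C: hit
V: fault, evict A, frames (C E L V)
A: fault, evict E, frames (C L V A)
E: fault, evict L, frames (C V A E)
V: hit
A: hit
F: fault, evict E, frames (C V A F)
L: fault, evict F, frames (C V A L)
E: fault, evict L, frames (C V A E)
F: fault, evict E, frames (C V A F)
Page faults: 11.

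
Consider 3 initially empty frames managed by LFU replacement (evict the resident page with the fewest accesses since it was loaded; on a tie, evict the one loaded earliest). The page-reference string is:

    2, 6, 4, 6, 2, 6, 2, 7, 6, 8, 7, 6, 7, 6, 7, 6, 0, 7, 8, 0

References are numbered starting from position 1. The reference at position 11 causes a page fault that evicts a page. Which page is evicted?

8

pos 1: 2: miss, frames {2}
pos 2: 6: miss, frames {2,6}
pos 3: 4: miss, frames {2,6,4}
pos 4: 6: hit
pos 5: 2: hit
pos 6: 6: hit
pos 7: 2: hit
pos 8: 7: miss, evict 4, frames {2,6,7}
pos 9: 6: hit
pos 10: 8: miss, evict 7, frames {2,6,8}
pos 11: 7: miss, evict 8, frames {2,6,7}
At position 11, page 8 is evicted.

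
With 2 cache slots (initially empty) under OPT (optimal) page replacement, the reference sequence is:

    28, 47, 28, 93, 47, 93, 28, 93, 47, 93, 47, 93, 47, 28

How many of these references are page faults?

6

28: miss, frames (28)
47: miss, frames (28 47)
28: hit
93: miss, evict 28, frames (47 93)
47: hit
93: hit
28: miss, evict 47, frames (93 28)
93: hit
47: miss, evict 28, frames (93 47)
93: hit
47: hit
93: hit
47: hit
28: miss, evict 47, frames (93 28)
Page faults: 6.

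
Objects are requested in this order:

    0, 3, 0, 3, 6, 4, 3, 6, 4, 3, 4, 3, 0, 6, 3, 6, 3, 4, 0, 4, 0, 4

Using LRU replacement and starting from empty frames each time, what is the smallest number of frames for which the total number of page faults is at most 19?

2

f=1: 22 faults
f=2: 13 faults
f=3: 8 faults
f=4: 4 faults
Smallest f with faults ≤ 19 is 2.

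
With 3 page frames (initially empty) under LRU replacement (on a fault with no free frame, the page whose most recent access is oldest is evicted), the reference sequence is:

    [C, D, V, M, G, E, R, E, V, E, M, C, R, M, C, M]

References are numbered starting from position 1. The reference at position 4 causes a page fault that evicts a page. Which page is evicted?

C

pos 1: C -> fault, frames [C]
pos 2: D -> fault, frames [C, D]
pos 3: V -> fault, frames [C, D, V]
pos 4: M -> fault, evict C, frames [D, V, M]
At position 4, page C is evicted.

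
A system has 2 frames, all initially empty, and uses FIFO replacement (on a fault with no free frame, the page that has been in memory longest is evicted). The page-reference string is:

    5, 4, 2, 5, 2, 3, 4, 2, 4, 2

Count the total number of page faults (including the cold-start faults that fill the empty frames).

7

5 → miss, frames (5)
4 → miss, frames (5 4)
2 → miss, evict 5, frames (4 2)
5 → miss, evict 4, frames (2 5)
2 → hit
3 → miss, evict 2, frames (5 3)
4 → miss, evict 5, frames (3 4)
2 → miss, evict 3, frames (4 2)
4 → hit
2 → hit
Page faults: 7.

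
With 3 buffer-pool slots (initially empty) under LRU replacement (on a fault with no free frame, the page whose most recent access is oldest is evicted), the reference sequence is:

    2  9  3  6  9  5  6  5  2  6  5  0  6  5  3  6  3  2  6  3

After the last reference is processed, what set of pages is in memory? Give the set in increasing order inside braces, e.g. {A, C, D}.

{2, 3, 6}

2 -> miss, frames [2]
9 -> miss, frames [2, 9]
3 -> miss, frames [2, 9, 3]
6 -> miss, evict 2, frames [9, 3, 6]
9 -> hit
5 -> miss, evict 3, frames [6, 9, 5]
6 -> hit
5 -> hit
2 -> miss, evict 9, frames [6, 5, 2]
6 -> hit
5 -> hit
0 -> miss, evict 2, frames [6, 5, 0]
6 -> hit
5 -> hit
3 -> miss, evict 0, frames [6, 5, 3]
6 -> hit
3 -> hit
2 -> miss, evict 5, frames [6, 3, 2]
6 -> hit
3 -> hit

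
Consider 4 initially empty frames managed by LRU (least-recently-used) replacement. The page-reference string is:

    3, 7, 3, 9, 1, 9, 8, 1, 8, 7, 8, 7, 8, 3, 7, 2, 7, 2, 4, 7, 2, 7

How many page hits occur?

13

3 -> miss, frames [3]
7 -> miss, frames [3, 7]
3 -> hit
9 -> miss, frames [7, 3, 9]
1 -> miss, frames [7, 3, 9, 1]
9 -> hit
8 -> miss, evict 7, frames [3, 1, 9, 8]
1 -> hit
8 -> hit
7 -> miss, evict 3, frames [9, 1, 8, 7]
8 -> hit
7 -> hit
8 -> hit
3 -> miss, evict 9, frames [1, 7, 8, 3]
7 -> hit
2 -> miss, evict 1, frames [8, 3, 7, 2]
7 -> hit
2 -> hit
4 -> miss, evict 8, frames [3, 7, 2, 4]
7 -> hit
2 -> hit
7 -> hit
Hits: 13.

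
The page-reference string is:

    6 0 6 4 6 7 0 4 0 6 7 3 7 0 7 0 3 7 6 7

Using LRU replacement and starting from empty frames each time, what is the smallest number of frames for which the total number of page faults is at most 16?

f=1: 20 faults
f=2: 13 faults
f=3: 11 faults
f=4: 5 faults
f=5: 5 faults
Smallest f with faults ≤ 16 is 2.

2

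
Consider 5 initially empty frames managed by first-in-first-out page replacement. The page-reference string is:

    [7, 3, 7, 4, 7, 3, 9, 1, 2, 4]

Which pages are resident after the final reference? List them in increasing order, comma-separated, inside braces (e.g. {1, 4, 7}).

{1, 2, 3, 4, 9}

7 → fault, frames {7}
3 → fault, frames {7,3}
7 → hit
4 → fault, frames {7,3,4}
7 → hit
3 → hit
9 → fault, frames {7,3,4,9}
1 → fault, frames {7,3,4,9,1}
2 → fault, evict 7, frames {3,4,9,1,2}
4 → hit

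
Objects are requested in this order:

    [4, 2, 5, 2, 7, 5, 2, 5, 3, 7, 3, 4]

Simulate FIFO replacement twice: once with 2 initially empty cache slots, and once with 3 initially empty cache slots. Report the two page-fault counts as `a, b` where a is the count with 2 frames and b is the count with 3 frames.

2 frames: F F F . F . F F F F . F → 9 faults.
3 frames: F F F . F . . . F . . F → 6 faults.
6 < 9: adding a frame reduced faults, as is typical.

9, 6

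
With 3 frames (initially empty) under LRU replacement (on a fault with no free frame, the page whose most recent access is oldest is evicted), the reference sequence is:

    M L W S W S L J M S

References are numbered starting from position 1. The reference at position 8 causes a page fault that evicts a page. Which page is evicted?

pos 1: M → fault, frames {M}
pos 2: L → fault, frames {M,L}
pos 3: W → fault, frames {M,L,W}
pos 4: S → fault, evict M, frames {L,W,S}
pos 5: W → hit
pos 6: S → hit
pos 7: L → hit
pos 8: J → fault, evict W, frames {S,L,J}
At position 8, page W is evicted.

W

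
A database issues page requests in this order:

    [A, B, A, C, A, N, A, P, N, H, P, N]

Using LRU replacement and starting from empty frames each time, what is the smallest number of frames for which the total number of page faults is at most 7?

3

f=1: 12 faults
f=2: 9 faults
f=3: 6 faults
f=4: 6 faults
f=5: 6 faults
f=6: 6 faults
Smallest f with faults ≤ 7 is 3.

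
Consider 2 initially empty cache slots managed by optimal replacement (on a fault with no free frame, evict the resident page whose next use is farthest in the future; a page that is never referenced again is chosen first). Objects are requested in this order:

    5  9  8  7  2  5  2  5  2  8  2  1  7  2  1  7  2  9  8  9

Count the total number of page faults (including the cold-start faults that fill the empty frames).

5 -> fault, frames [5]
9 -> fault, frames [5, 9]
8 -> fault, evict 9, frames [5, 8]
7 -> fault, evict 8, frames [5, 7]
2 -> fault, evict 7, frames [5, 2]
5 -> hit
2 -> hit
5 -> hit
2 -> hit
8 -> fault, evict 5, frames [2, 8]
2 -> hit
1 -> fault, evict 8, frames [2, 1]
7 -> fault, evict 1, frames [2, 7]
2 -> hit
1 -> fault, evict 2, frames [7, 1]
7 -> hit
2 -> fault, evict 1, frames [7, 2]
9 -> fault, evict 2, frames [7, 9]
8 -> fault, evict 7, frames [9, 8]
9 -> hit
Page faults: 12.

12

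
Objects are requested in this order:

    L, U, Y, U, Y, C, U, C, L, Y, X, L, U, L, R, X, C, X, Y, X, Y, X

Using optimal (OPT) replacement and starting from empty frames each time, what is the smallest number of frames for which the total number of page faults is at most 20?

2

f=1: 22 faults
f=2: 12 faults
f=3: 9 faults
f=4: 7 faults
f=5: 6 faults
f=6: 6 faults
Smallest f with faults ≤ 20 is 2.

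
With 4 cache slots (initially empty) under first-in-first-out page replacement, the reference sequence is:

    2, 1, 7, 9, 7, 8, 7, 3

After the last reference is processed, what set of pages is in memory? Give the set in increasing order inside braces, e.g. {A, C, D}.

{3, 7, 8, 9}

2 → fault, frames {2}
1 → fault, frames {2,1}
7 → fault, frames {2,1,7}
9 → fault, frames {2,1,7,9}
7 → hit
8 → fault, evict 2, frames {1,7,9,8}
7 → hit
3 → fault, evict 1, frames {7,9,8,3}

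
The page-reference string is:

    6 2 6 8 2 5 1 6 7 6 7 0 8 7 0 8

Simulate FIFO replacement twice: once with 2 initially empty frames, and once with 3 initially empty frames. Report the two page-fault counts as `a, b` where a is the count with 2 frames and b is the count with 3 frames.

12, 9

2 frames: F F . F . F F F F . . F F F F F → 12 faults.
3 frames: F F . F . F F F F . . F F . . . → 9 faults.
9 < 12: adding a frame reduced faults, as is typical.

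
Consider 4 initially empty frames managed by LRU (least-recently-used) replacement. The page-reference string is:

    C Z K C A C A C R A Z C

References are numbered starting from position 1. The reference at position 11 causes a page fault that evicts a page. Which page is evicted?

K

pos 1: C → fault, frames (C)
pos 2: Z → fault, frames (C Z)
pos 3: K → fault, frames (C Z K)
pos 4: C → hit
pos 5: A → fault, frames (Z K C A)
pos 6: C → hit
pos 7: A → hit
pos 8: C → hit
pos 9: R → fault, evict Z, frames (K A C R)
pos 10: A → hit
pos 11: Z → fault, evict K, frames (C R A Z)
At position 11, page K is evicted.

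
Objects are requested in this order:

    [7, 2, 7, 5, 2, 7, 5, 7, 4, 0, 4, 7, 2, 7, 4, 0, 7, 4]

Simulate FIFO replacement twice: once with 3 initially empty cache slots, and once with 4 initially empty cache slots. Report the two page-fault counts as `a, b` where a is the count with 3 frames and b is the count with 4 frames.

10, 7

3 frames: F F . F . . . . F F . F F . F F F . → 10 faults.
4 frames: F F . F . . . . F F . F F . . . . . → 7 faults.
7 < 10: adding a frame reduced faults, as is typical.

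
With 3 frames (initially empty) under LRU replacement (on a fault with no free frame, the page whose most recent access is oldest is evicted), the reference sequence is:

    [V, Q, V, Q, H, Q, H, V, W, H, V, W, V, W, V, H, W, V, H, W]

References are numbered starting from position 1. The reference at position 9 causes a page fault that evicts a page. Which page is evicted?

pos 1: V: fault, frames (V)
pos 2: Q: fault, frames (V Q)
pos 3: V: hit
pos 4: Q: hit
pos 5: H: fault, frames (V Q H)
pos 6: Q: hit
pos 7: H: hit
pos 8: V: hit
pos 9: W: fault, evict Q, frames (H V W)
At position 9, page Q is evicted.

Q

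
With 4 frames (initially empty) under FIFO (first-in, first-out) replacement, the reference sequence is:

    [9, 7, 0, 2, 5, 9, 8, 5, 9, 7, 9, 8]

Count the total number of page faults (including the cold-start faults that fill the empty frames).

9 → fault, frames {9}
7 → fault, frames {9,7}
0 → fault, frames {9,7,0}
2 → fault, frames {9,7,0,2}
5 → fault, evict 9, frames {7,0,2,5}
9 → fault, evict 7, frames {0,2,5,9}
8 → fault, evict 0, frames {2,5,9,8}
5 → hit
9 → hit
7 → fault, evict 2, frames {5,9,8,7}
9 → hit
8 → hit
Page faults: 8.

8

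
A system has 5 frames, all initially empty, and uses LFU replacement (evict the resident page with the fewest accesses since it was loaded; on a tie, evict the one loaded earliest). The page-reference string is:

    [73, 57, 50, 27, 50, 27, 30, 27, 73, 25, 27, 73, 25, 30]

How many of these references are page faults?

73 → fault, frames (73)
57 → fault, frames (73 57)
50 → fault, frames (73 57 50)
27 → fault, frames (73 57 50 27)
50 → hit
27 → hit
30 → fault, frames (73 57 50 27 30)
27 → hit
73 → hit
25 → fault, evict 57, frames (73 50 27 30 25)
27 → hit
73 → hit
25 → hit
30 → hit
Page faults: 6.

6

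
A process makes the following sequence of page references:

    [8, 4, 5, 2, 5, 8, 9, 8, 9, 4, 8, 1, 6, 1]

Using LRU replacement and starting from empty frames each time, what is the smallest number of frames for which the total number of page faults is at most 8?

4

f=1: 14 faults
f=2: 10 faults
f=3: 9 faults
f=4: 8 faults
f=5: 7 faults
f=6: 7 faults
f=7: 7 faults
Smallest f with faults ≤ 8 is 4.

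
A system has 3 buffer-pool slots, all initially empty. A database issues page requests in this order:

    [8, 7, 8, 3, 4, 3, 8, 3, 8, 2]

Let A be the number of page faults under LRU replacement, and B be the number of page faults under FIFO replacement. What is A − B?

-1

Under LRU: F F . F F . . . . F → 5 faults.
Under FIFO: F F . F F . F . . F → 6 faults.
A − B = 5 − 6 = -1.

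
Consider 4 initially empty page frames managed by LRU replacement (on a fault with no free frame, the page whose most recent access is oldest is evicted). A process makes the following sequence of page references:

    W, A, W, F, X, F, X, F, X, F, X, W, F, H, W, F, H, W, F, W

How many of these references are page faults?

W -> miss, frames {W}
A -> miss, frames {W,A}
W -> hit
F -> miss, frames {A,W,F}
X -> miss, frames {A,W,F,X}
F -> hit
X -> hit
F -> hit
X -> hit
F -> hit
X -> hit
W -> hit
F -> hit
H -> miss, evict A, frames {X,W,F,H}
W -> hit
F -> hit
H -> hit
W -> hit
F -> hit
W -> hit
Page faults: 5.

5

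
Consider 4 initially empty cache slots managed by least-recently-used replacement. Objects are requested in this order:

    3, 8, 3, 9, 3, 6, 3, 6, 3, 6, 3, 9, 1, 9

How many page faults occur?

3: fault, frames (3)
8: fault, frames (3 8)
3: hit
9: fault, frames (8 3 9)
3: hit
6: fault, frames (8 9 3 6)
3: hit
6: hit
3: hit
6: hit
3: hit
9: hit
1: fault, evict 8, frames (6 3 9 1)
9: hit
Page faults: 5.

5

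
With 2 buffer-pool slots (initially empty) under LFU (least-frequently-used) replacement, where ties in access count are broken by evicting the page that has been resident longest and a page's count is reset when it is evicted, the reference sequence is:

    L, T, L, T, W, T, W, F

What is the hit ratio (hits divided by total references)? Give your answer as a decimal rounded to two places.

L → fault, frames {L}
T → fault, frames {L,T}
L → hit
T → hit
W → fault, evict L, frames {T,W}
T → hit
W → hit
F → fault, evict W, frames {T,F}
Hits: 4 of 8 references → 4/8 = 0.5000.

0.50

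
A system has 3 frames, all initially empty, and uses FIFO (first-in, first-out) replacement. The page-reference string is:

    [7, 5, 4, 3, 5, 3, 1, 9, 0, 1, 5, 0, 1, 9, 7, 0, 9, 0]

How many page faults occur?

12

7: fault, frames [7]
5: fault, frames [7, 5]
4: fault, frames [7, 5, 4]
3: fault, evict 7, frames [5, 4, 3]
5: hit
3: hit
1: fault, evict 5, frames [4, 3, 1]
9: fault, evict 4, frames [3, 1, 9]
0: fault, evict 3, frames [1, 9, 0]
1: hit
5: fault, evict 1, frames [9, 0, 5]
0: hit
1: fault, evict 9, frames [0, 5, 1]
9: fault, evict 0, frames [5, 1, 9]
7: fault, evict 5, frames [1, 9, 7]
0: fault, evict 1, frames [9, 7, 0]
9: hit
0: hit
Page faults: 12.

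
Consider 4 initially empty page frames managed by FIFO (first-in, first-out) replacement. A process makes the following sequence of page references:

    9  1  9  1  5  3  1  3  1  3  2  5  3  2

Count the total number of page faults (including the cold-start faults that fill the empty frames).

5

9: miss, frames {9}
1: miss, frames {9,1}
9: hit
1: hit
5: miss, frames {9,1,5}
3: miss, frames {9,1,5,3}
1: hit
3: hit
1: hit
3: hit
2: miss, evict 9, frames {1,5,3,2}
5: hit
3: hit
2: hit
Page faults: 5.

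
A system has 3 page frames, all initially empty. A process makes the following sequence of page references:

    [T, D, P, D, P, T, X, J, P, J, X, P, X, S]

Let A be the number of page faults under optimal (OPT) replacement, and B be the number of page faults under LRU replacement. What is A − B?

-1

Under OPT: F F F . . . F F . . . . . F → 6 faults.
Under LRU: F F F . . . F F F . . . . F → 7 faults.
A − B = 6 − 7 = -1.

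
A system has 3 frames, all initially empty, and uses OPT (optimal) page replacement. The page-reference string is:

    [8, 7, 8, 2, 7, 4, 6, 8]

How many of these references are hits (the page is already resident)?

3

8 → fault, frames [8]
7 → fault, frames [8, 7]
8 → hit
2 → fault, frames [8, 7, 2]
7 → hit
4 → fault, evict 2, frames [8, 7, 4]
6 → fault, evict 4, frames [8, 7, 6]
8 → hit
Hits: 3.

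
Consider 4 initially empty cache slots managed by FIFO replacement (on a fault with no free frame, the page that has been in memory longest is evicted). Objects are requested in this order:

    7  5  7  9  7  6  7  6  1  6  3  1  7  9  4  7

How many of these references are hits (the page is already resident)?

7 → fault, frames (7)
5 → fault, frames (7 5)
7 → hit
9 → fault, frames (7 5 9)
7 → hit
6 → fault, frames (7 5 9 6)
7 → hit
6 → hit
1 → fault, evict 7, frames (5 9 6 1)
6 → hit
3 → fault, evict 5, frames (9 6 1 3)
1 → hit
7 → fault, evict 9, frames (6 1 3 7)
9 → fault, evict 6, frames (1 3 7 9)
4 → fault, evict 1, frames (3 7 9 4)
7 → hit
Hits: 7.

7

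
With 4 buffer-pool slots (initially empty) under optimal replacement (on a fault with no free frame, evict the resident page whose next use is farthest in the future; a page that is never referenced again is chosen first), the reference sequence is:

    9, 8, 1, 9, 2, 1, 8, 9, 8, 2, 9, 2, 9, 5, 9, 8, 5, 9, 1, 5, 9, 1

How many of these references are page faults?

5

9: miss, frames (9)
8: miss, frames (9 8)
1: miss, frames (9 8 1)
9: hit
2: miss, frames (9 8 1 2)
1: hit
8: hit
9: hit
8: hit
2: hit
9: hit
2: hit
9: hit
5: miss, evict 2, frames (9 8 1 5)
9: hit
8: hit
5: hit
9: hit
1: hit
5: hit
9: hit
1: hit
Page faults: 5.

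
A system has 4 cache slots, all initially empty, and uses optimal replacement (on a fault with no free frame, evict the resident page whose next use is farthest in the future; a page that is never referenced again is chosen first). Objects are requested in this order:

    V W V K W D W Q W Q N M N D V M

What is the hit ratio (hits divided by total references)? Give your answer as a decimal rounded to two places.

V → fault, frames (V)
W → fault, frames (V W)
V → hit
K → fault, frames (V W K)
W → hit
D → fault, frames (V W K D)
W → hit
Q → fault, evict K, frames (V W D Q)
W → hit
Q → hit
N → fault, evict Q, frames (V W D N)
M → fault, evict W, frames (V D N M)
N → hit
D → hit
V → hit
M → hit
Hits: 9 of 16 references → 9/16 = 0.5625.

0.56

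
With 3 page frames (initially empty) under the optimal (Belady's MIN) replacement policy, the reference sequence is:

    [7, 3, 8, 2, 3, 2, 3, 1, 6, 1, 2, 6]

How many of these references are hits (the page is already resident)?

7 -> fault, frames (7)
3 -> fault, frames (7 3)
8 -> fault, frames (7 3 8)
2 -> fault, evict 8, frames (7 3 2)
3 -> hit
2 -> hit
3 -> hit
1 -> fault, evict 3, frames (7 2 1)
6 -> fault, evict 7, frames (2 1 6)
1 -> hit
2 -> hit
6 -> hit
Hits: 6.

6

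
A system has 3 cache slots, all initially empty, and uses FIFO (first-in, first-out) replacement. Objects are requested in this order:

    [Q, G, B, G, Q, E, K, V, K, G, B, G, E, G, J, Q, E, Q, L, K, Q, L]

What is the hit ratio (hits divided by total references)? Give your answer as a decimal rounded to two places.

Q -> fault, frames (Q)
G -> fault, frames (Q G)
B -> fault, frames (Q G B)
G -> hit
Q -> hit
E -> fault, evict Q, frames (G B E)
K -> fault, evict G, frames (B E K)
V -> fault, evict B, frames (E K V)
K -> hit
G -> fault, evict E, frames (K V G)
B -> fault, evict K, frames (V G B)
G -> hit
E -> fault, evict V, frames (G B E)
G -> hit
J -> fault, evict G, frames (B E J)
Q -> fault, evict B, frames (E J Q)
E -> hit
Q -> hit
L -> fault, evict E, frames (J Q L)
K -> fault, evict J, frames (Q L K)
Q -> hit
L -> hit
Hits: 9 of 22 references → 9/22 = 0.4091.

0.41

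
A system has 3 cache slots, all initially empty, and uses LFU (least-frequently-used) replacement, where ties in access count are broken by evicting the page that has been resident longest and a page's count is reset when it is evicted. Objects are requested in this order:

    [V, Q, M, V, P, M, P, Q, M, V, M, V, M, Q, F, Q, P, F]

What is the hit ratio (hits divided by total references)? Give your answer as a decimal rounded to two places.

0.39

V -> fault, frames (V)
Q -> fault, frames (V Q)
M -> fault, frames (V Q M)
V -> hit
P -> fault, evict Q, frames (V M P)
M -> hit
P -> hit
Q -> fault, evict V, frames (M P Q)
M -> hit
V -> fault, evict Q, frames (M P V)
M -> hit
V -> hit
M -> hit
Q -> fault, evict P, frames (M V Q)
F -> fault, evict Q, frames (M V F)
Q -> fault, evict F, frames (M V Q)
P -> fault, evict Q, frames (M V P)
F -> fault, evict P, frames (M V F)
Hits: 7 of 18 references → 7/18 = 0.3889.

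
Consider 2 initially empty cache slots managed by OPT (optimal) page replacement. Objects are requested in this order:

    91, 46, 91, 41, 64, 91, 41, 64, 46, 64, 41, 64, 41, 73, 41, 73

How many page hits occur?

91 → miss, frames (91)
46 → miss, frames (91 46)
91 → hit
41 → miss, evict 46, frames (91 41)
64 → miss, evict 41, frames (91 64)
91 → hit
41 → miss, evict 91, frames (64 41)
64 → hit
46 → miss, evict 41, frames (64 46)
64 → hit
41 → miss, evict 46, frames (64 41)
64 → hit
41 → hit
73 → miss, evict 64, frames (41 73)
41 → hit
73 → hit
Hits: 8.

8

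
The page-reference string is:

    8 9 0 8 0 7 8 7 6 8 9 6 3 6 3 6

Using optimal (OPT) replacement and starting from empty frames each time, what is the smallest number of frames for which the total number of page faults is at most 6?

f=1: 16 faults
f=2: 7 faults
f=3: 6 faults
f=4: 6 faults
f=5: 6 faults
f=6: 6 faults
Smallest f with faults ≤ 6 is 3.

3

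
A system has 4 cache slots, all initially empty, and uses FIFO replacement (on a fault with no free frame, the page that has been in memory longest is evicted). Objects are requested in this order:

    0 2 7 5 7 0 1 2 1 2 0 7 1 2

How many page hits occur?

7

0 → miss, frames [0]
2 → miss, frames [0, 2]
7 → miss, frames [0, 2, 7]
5 → miss, frames [0, 2, 7, 5]
7 → hit
0 → hit
1 → miss, evict 0, frames [2, 7, 5, 1]
2 → hit
1 → hit
2 → hit
0 → miss, evict 2, frames [7, 5, 1, 0]
7 → hit
1 → hit
2 → miss, evict 7, frames [5, 1, 0, 2]
Hits: 7.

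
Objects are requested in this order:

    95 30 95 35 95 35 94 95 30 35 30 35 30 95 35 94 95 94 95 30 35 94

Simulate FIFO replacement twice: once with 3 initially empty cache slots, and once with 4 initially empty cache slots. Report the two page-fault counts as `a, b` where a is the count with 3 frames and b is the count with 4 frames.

12, 4

3 frames: F F . F . . F F F F . . . . . F F . . F F F → 12 faults.
4 frames: F F . F . . F . . . . . . . . . . . . . . . → 4 faults.
4 < 12: adding a frame reduced faults, as is typical.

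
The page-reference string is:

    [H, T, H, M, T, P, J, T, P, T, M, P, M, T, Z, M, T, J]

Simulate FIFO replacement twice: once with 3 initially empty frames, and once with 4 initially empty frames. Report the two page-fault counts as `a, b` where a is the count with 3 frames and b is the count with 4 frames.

11, 7

3 frames: F F . F . F F F . . F F . . F . F F → 11 faults.
4 frames: F F . F . F F . . . . . . . F . F . → 7 faults.
7 < 11: adding a frame reduced faults, as is typical.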